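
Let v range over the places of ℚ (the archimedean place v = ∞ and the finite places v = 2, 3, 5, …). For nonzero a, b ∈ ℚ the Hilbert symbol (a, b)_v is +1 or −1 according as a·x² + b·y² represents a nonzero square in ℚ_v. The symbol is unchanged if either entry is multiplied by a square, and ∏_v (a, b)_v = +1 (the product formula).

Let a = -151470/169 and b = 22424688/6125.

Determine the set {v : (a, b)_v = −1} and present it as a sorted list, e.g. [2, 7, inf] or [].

(a, b) ≡ (-1870, 715) mod (ℚ^×)²; places V = {2, 3, 5, 7, 11, 13, 17, ∞}.
(a,b)_17: α=1, u≡2; β=0, v≡1 (mod 17); (2|17)=+1, (1|17)=+1; sign (−1)^0·+1^0·+1^1 = +1.
(a,b)_3: α=4, u≡2; β=4, v≡1 (mod 3); (2|3)=-1, (1|3)=+1; sign (−1)^0·-1^4·+1^4 = +1.
(a,b)_∞: sgn(-1870)=−, sgn(715)=+, so +1.
(a,b)_5: α=1, u≡4; β=-3, v≡2 (mod 5); (4|5)=+1, (2|5)=-1; sign (−1)^0·+1^-3·-1^1 = -1.
(a,b)_2: α=1, β=4; u≡1, v≡3 (mod 8); ε(u)ε(v)=0·1, αω(v)=1·1, βω(u)=4·0; sum ≡ 1  ⇒  -1.
(a,b)_13: α=-2, u≡6; β=1, v≡3 (mod 13); (6|13)=-1, (3|13)=+1; sign (−1)^0·-1^1·+1^-2 = -1.
(a,b)_7: α=0, u≡3; β=-2, v≡1 (mod 7); (3|7)=-1, (1|7)=+1; sign (−1)^0·-1^-2·+1^0 = +1.
(a,b)_11: α=1, u≡6; β=3, v≡2 (mod 11); (6|11)=-1, (2|11)=-1; sign (−1)^1·-1^3·-1^1 = -1.
|Ram(-1870, 715)| = 4, even; anisotropic at {2, 5, 11, 13}.

[2, 5, 11, 13]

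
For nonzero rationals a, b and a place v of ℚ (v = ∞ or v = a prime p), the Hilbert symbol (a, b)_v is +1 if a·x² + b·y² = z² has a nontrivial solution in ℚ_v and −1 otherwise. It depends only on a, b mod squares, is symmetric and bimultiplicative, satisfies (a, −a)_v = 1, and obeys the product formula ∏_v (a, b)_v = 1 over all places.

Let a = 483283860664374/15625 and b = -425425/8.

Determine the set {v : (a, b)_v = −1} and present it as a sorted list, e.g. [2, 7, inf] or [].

Mod squares: a ≡ 374, b ≡ -34034. Check v ∈ {∞, 2, 3, 5, 7, 11, 13, 17, 19, 37}.
v=37: a=37^2·(≡11), b=37^0·(≡14) mod 37; (11|37)=+1, (14|37)=-1; (−1)^{2·0·18}·(+1)^0·(-1)^2 = +1.
v=13: a=13^0·(≡10), b=13^1·(≡6) mod 13; (10|13)=+1, (6|13)=-1; (−1)^{0·1·6}·(+1)^1·(-1)^0 = +1.
v=2: v_2(a)=1, v_2(b)=-3; units ≡ 3, 7 (mod 8); ε·ε+αω+βω = 1·1+1·0+-3·1 ≡ 0  ⇒  (a,b)_2 = +1.
v=7: a=7^4·(≡3), b=7^1·(≡6) mod 7; (3|7)=-1, (6|7)=-1; (−1)^{4·1·3}·(-1)^1·(-1)^4 = -1.
v=3: a=3^2·(≡2), b=3^0·(≡1) mod 3; (2|3)=-1, (1|3)=+1; (−1)^{2·0·1}·(-1)^0·(+1)^2 = +1.
v=19: a=19^2·(≡2), b=19^0·(≡10) mod 19; (2|19)=-1, (10|19)=-1; (−1)^{2·0·9}·(-1)^0·(-1)^2 = +1.
v=5: a=5^-6·(≡4), b=5^2·(≡1) mod 5; (4|5)=+1, (1|5)=+1; (−1)^{-6·2·2}·(+1)^2·(+1)^-6 = +1.
v=∞: 374 > 0 and -34034 < 0  ⇒  (a,b)_∞ = +1.
v=17: a=17^1·(≡3), b=17^1·(≡2) mod 17; (3|17)=-1, (2|17)=+1; (−1)^{1·1·8}·(-1)^1·(+1)^1 = -1.
v=11: a=11^3·(≡1), b=11^1·(≡7) mod 11; (1|11)=+1, (7|11)=-1; (−1)^{3·1·5}·(+1)^1·(-1)^3 = +1.
Ram(374, -34034) = {7, 17}; no ℚ_7-point on the conic.

[7, 17]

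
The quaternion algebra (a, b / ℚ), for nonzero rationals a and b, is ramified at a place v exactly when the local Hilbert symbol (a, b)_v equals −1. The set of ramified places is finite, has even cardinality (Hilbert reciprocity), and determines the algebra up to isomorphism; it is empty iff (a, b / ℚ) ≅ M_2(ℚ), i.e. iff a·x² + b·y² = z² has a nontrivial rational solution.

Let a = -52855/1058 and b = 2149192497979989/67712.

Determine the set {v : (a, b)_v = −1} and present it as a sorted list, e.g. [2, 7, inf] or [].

[2, 5]

(a, b) ≡ (-110, 42) mod (ℚ^×)²; places V = {2, 3, 5, 7, 11, 23, 29, 31, ∞}.
(a,b)_∞: sgn(-110)=−, sgn(42)=+, so +1.
(a,b)_31: α=2, u≡25; β=4, v≡29 (mod 31); (25|31)=+1, (29|31)=-1; sign (−1)^0·+1^4·-1^2 = +1.
(a,b)_7: α=0, u≡2; β=1, v≡5 (mod 7); (2|7)=+1, (5|7)=-1; sign (−1)^0·+1^1·-1^0 = +1.
(a,b)_23: α=-2, u≡11; β=-2, v≡15 (mod 23); (11|23)=-1, (15|23)=-1; sign (−1)^0·-1^-2·-1^-2 = +1.
(a,b)_3: α=0, u≡1; β=3, v≡2 (mod 3); (1|3)=+1, (2|3)=-1; sign (−1)^0·+1^3·-1^0 = +1.
(a,b)_11: α=1, u≡1; β=4, v≡4 (mod 11); (1|11)=+1, (4|11)=+1; sign (−1)^0·+1^4·+1^1 = +1.
(a,b)_5: α=1, u≡3; β=0, v≡2 (mod 5); (3|5)=-1, (2|5)=-1; sign (−1)^0·-1^0·-1^1 = -1.
(a,b)_2: α=-1, β=-7; u≡1, v≡5 (mod 8); ε(u)ε(v)=0·0, αω(v)=-1·1, βω(u)=-7·0; sum ≡ 1  ⇒  -1.
(a,b)_29: α=0, u≡5; β=2, v≡1 (mod 29); (5|29)=+1, (1|29)=+1; sign (−1)^0·+1^2·+1^0 = +1.
(-110, 42 / ℚ) ramifies at {2, 5}: a division algebra.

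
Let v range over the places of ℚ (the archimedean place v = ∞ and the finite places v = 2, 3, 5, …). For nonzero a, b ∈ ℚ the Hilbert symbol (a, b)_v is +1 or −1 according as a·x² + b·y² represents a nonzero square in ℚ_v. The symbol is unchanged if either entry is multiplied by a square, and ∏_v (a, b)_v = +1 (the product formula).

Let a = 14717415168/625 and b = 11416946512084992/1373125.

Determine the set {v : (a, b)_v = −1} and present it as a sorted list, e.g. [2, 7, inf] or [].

(a, b) ≡ (23, 6851) mod (ℚ^×)²; places V = {2, 3, 5, 13, 17, 23, 31, ∞}.
(a,b)_13: α=0, u≡1; β=-3, v≡8 (mod 13); (1|13)=+1, (8|13)=-1; sign (−1)^0·+1^-3·-1^0 = +1.
(a,b)_∞: sgn(23)=+, sgn(6851)=+, so +1.
(a,b)_31: α=2, u≡26; β=3, v≡1 (mod 31); (26|31)=-1, (1|31)=+1; sign (−1)^0·-1^3·+1^2 = -1.
(a,b)_23: α=1, u≡4; β=2, v≡11 (mod 23); (4|23)=+1, (11|23)=-1; sign (−1)^0·+1^2·-1^1 = -1.
(a,b)_3: α=2, u≡2; β=2, v≡2 (mod 3); (2|3)=-1, (2|3)=-1; sign (−1)^0·-1^2·-1^2 = +1.
(a,b)_17: α=2, u≡6; β=3, v≡6 (mod 17); (6|17)=-1, (6|17)=-1; sign (−1)^0·-1^3·-1^2 = -1.
(a,b)_5: α=-4, u≡3; β=-4, v≡1 (mod 5); (3|5)=-1, (1|5)=+1; sign (−1)^0·-1^-4·+1^-4 = +1.
(a,b)_2: α=8, β=14; u≡7, v≡3 (mod 8); ε(u)ε(v)=1·1, αω(v)=8·1, βω(u)=14·0; sum ≡ 1  ⇒  -1.
Ram(23, 6851) = {2, 17, 23, 31}; no ℚ_2-point on the conic.

[2, 17, 23, 31]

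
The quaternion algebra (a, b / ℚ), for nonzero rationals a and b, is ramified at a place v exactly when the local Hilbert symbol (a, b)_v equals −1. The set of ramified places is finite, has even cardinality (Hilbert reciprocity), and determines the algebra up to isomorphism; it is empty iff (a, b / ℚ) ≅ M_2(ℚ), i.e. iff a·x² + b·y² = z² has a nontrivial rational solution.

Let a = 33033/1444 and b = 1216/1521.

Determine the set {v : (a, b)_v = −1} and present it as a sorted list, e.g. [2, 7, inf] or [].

Mod squares: a ≡ 273, b ≡ 19. Check v ∈ {∞, 2, 3, 7, 11, 13, 19}.
v=2: v_2(a)=-2, v_2(b)=6; units ≡ 1, 3 (mod 8); ε·ε+αω+βω = 0·1+-2·1+6·0 ≡ 0  ⇒  (a,b)_2 = +1.
v=13: a=13^1·(≡6), b=13^-2·(≡8) mod 13; (6|13)=-1, (8|13)=-1; (−1)^{1·-2·6}·(-1)^-2·(-1)^1 = -1.
v=7: a=7^1·(≡4), b=7^0·(≡6) mod 7; (4|7)=+1, (6|7)=-1; (−1)^{1·0·3}·(+1)^0·(-1)^1 = -1.
v=3: a=3^1·(≡1), b=3^-2·(≡1) mod 3; (1|3)=+1, (1|3)=+1; (−1)^{1·-2·1}·(+1)^-2·(+1)^1 = +1.
v=∞: 273 > 0 and 19 > 0  ⇒  (a,b)_∞ = +1.
v=11: a=11^2·(≡3), b=11^0·(≡2) mod 11; (3|11)=+1, (2|11)=-1; (−1)^{2·0·5}·(+1)^0·(-1)^2 = +1.
v=19: a=19^-2·(≡17), b=19^1·(≡7) mod 19; (17|19)=+1, (7|19)=+1; (−1)^{-2·1·9}·(+1)^1·(+1)^-2 = +1.
|Ram(273, 19)| = 2, even; anisotropic at {7, 13}.

[7, 13]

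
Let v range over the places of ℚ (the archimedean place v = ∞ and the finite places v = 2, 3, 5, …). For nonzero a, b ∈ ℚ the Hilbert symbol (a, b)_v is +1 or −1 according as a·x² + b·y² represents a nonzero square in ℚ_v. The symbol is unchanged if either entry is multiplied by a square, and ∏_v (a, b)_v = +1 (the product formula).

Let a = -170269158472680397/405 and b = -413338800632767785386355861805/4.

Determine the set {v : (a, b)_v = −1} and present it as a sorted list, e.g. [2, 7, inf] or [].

Mod squares: a ≡ -89585, b ≡ -1077205. Check v ∈ {∞, 2, 3, 5, 13, 17, 19, 23, 29, 37, 41}.
v=5: a=5^-1·(≡3), b=5^1·(≡1) mod 5; (3|5)=-1, (1|5)=+1; (−1)^{-1·1·2}·(-1)^1·(+1)^-1 = -1.
v=37: a=37^2·(≡17), b=37^2·(≡35) mod 37; (17|37)=-1, (35|37)=-1; (−1)^{2·2·18}·(-1)^2·(-1)^2 = +1.
v=2: v_2(a)=0, v_2(b)=-2; units ≡ 7, 3 (mod 8); ε·ε+αω+βω = 1·1+0·1+-2·0 ≡ 1  ⇒  (a,b)_2 = -1.
v=3: a=3^-4·(≡1), b=3^0·(≡2) mod 3; (1|3)=+1, (2|3)=-1; (−1)^{-4·0·1}·(+1)^0·(-1)^-4 = +1.
v=41: a=41^1·(≡28), b=41^2·(≡6) mod 41; (28|41)=-1, (6|41)=-1; (−1)^{1·2·20}·(-1)^2·(-1)^1 = -1.
v=17: a=17^2·(≡10), b=17^3·(≡11) mod 17; (10|17)=-1, (11|17)=-1; (−1)^{2·3·8}·(-1)^3·(-1)^2 = -1.
v=19: a=19^1·(≡11), b=19^1·(≡9) mod 19; (11|19)=+1, (9|19)=+1; (−1)^{1·1·9}·(+1)^1·(+1)^1 = -1.
v=23: a=23^1·(≡22), b=23^1·(≡4) mod 23; (22|23)=-1, (4|23)=+1; (−1)^{1·1·11}·(-1)^1·(+1)^1 = +1.
v=29: a=29^2·(≡25), b=29^5·(≡9) mod 29; (25|29)=+1, (9|29)=+1; (−1)^{2·5·14}·(+1)^5·(+1)^2 = +1.
v=13: a=13^4·(≡7), b=13^8·(≡10) mod 13; (7|13)=-1, (10|13)=+1; (−1)^{4·8·6}·(-1)^8·(+1)^4 = +1.
v=∞: -89585 < 0 and -1077205 < 0  ⇒  (a,b)_∞ = -1.
Ram(-89585, -1077205) = {2, 5, 17, 19, 41, ∞}; no ℚ_2-point on the conic.

[2, 5, 17, 19, 41, inf]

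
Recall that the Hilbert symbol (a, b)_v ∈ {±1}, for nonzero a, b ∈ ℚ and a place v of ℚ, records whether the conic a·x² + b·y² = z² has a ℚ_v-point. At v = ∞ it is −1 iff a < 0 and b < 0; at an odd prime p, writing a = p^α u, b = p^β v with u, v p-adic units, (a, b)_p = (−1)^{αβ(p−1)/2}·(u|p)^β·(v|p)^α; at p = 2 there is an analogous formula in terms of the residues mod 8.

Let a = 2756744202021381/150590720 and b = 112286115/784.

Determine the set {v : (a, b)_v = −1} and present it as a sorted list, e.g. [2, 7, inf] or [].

Mod squares: a ≡ 18705, b ≡ 14835. Check v ∈ {∞, 2, 3, 5, 7, 11, 13, 23, 29, 43}.
v=7: a=7^-6·(≡2), b=7^-2·(≡2) mod 7; (2|7)=+1, (2|7)=+1; (−1)^{-6·-2·3}·(+1)^-2·(+1)^-6 = +1.
v=13: a=13^2·(≡5), b=13^0·(≡8) mod 13; (5|13)=-1, (8|13)=-1; (−1)^{2·0·6}·(-1)^0·(-1)^2 = +1.
v=29: a=29^3·(≡6), b=29^2·(≡28) mod 29; (6|29)=+1, (28|29)=+1; (−1)^{3·2·14}·(+1)^2·(+1)^3 = +1.
v=3: a=3^5·(≡1), b=3^3·(≡1) mod 3; (1|3)=+1, (1|3)=+1; (−1)^{5·3·1}·(+1)^3·(+1)^5 = -1.
v=2: v_2(a)=-8, v_2(b)=-4; units ≡ 1, 3 (mod 8); ε·ε+αω+βω = 0·1+-8·1+-4·0 ≡ 0  ⇒  (a,b)_2 = +1.
v=23: a=23^2·(≡9), b=23^1·(≡1) mod 23; (9|23)=+1, (1|23)=+1; (−1)^{2·1·11}·(+1)^1·(+1)^2 = +1.
v=∞: 18705 > 0 and 14835 > 0  ⇒  (a,b)_∞ = +1.
v=11: a=11^2·(≡5), b=11^0·(≡6) mod 11; (5|11)=+1, (6|11)=-1; (−1)^{2·0·5}·(+1)^0·(-1)^2 = +1.
v=5: a=5^-1·(≡4), b=5^1·(≡2) mod 5; (4|5)=+1, (2|5)=-1; (−1)^{-1·1·2}·(+1)^1·(-1)^-1 = -1.
v=43: a=43^1·(≡3), b=43^1·(≡13) mod 43; (3|43)=-1, (13|43)=+1; (−1)^{1·1·21}·(-1)^1·(+1)^1 = +1.
(18705, 14835 / ℚ) ramifies at {3, 5}: a division algebra.

[3, 5]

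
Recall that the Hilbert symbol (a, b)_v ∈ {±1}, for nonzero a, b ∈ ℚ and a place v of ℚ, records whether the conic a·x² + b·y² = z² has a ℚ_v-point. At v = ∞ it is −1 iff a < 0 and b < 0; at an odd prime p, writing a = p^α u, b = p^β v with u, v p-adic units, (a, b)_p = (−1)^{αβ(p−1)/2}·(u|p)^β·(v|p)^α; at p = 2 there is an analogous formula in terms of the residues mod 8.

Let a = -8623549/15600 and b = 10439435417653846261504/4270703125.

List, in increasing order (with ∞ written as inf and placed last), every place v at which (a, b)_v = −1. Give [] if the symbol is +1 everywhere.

(a, b) ≡ (-22971, 403) mod (ℚ^×)²; places V = {2, 3, 5, 7, 11, 13, 19, 29, 31, ∞}.
(a,b)_∞: sgn(-22971)=−, sgn(403)=+, so +1.
(a,b)_5: α=-2, u≡4; β=-8, v≡3 (mod 5); (4|5)=+1, (3|5)=-1; sign (−1)^0·+1^-8·-1^-2 = +1.
(a,b)_2: α=-4, β=8; u≡5, v≡3 (mod 8); ε(u)ε(v)=0·1, αω(v)=-4·1, βω(u)=8·1; sum ≡ 0  ⇒  +1.
(a,b)_3: α=-1, u≡2; β=0, v≡1 (mod 3); (2|3)=-1, (1|3)=+1; sign (−1)^0·-1^0·+1^-1 = +1.
(a,b)_11: α=4, u≡8; β=8, v≡10 (mod 11); (8|11)=-1, (10|11)=-1; sign (−1)^0·-1^8·-1^4 = +1.
(a,b)_31: α=1, u≡11; β=3, v≡12 (mod 31); (11|31)=-1, (12|31)=-1; sign (−1)^1·-1^3·-1^1 = -1.
(a,b)_13: α=-1, u≡10; β=-1, v≡6 (mod 13); (10|13)=+1, (6|13)=-1; sign (−1)^0·+1^-1·-1^-1 = -1.
(a,b)_7: α=0, u≡6; β=2, v≡4 (mod 7); (6|7)=-1, (4|7)=+1; sign (−1)^0·-1^2·+1^0 = +1.
(a,b)_29: α=0, u≡11; β=-2, v≡17 (mod 29); (11|29)=-1, (17|29)=-1; sign (−1)^0·-1^-2·-1^0 = +1.
(a,b)_19: α=1, u≡1; β=4, v≡11 (mod 19); (1|19)=+1, (11|19)=+1; sign (−1)^0·+1^4·+1^1 = +1.
Ram(-22971, 403) = {13, 31}; no ℚ_13-point on the conic.

[13, 31]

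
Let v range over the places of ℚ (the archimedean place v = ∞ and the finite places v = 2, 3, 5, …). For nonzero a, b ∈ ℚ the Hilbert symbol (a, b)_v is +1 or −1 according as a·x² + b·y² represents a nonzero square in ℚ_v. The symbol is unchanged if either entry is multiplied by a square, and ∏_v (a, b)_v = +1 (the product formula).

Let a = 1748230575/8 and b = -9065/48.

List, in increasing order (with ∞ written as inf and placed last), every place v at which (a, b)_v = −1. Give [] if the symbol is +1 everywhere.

[2, 3, 23, 37]

Mod squares: a ≡ 2854254, b ≡ -555. Check v ∈ {∞, 2, 3, 5, 7, 13, 23, 37, 43}.
v=7: a=7^2·(≡1), b=7^2·(≡3) mod 7; (1|7)=+1, (3|7)=-1; (−1)^{2·2·3}·(+1)^2·(-1)^2 = +1.
v=∞: 2854254 > 0 and -555 < 0  ⇒  (a,b)_∞ = +1.
v=43: a=43^1·(≡30), b=43^0·(≡36) mod 43; (30|43)=-1, (36|43)=+1; (−1)^{1·0·21}·(-1)^0·(+1)^1 = +1.
v=5: a=5^2·(≡1), b=5^1·(≡4) mod 5; (1|5)=+1, (4|5)=+1; (−1)^{2·1·2}·(+1)^1·(+1)^2 = +1.
v=13: a=13^1·(≡1), b=13^0·(≡1) mod 13; (1|13)=+1, (1|13)=+1; (−1)^{1·0·6}·(+1)^0·(+1)^1 = +1.
v=23: a=23^1·(≡2), b=23^0·(≡10) mod 23; (2|23)=+1, (10|23)=-1; (−1)^{1·0·11}·(+1)^0·(-1)^1 = -1.
v=37: a=37^1·(≡27), b=37^1·(≡8) mod 37; (27|37)=+1, (8|37)=-1; (−1)^{1·1·18}·(+1)^1·(-1)^1 = -1.
v=3: a=3^1·(≡1), b=3^-1·(≡1) mod 3; (1|3)=+1, (1|3)=+1; (−1)^{1·-1·1}·(+1)^-1·(+1)^1 = -1.
v=2: v_2(a)=-3, v_2(b)=-4; units ≡ 7, 5 (mod 8); ε·ε+αω+βω = 1·0+-3·1+-4·0 ≡ 1  ⇒  (a,b)_2 = -1.
Ram(2854254, -555) = {2, 3, 23, 37}; no ℚ_2-point on the conic.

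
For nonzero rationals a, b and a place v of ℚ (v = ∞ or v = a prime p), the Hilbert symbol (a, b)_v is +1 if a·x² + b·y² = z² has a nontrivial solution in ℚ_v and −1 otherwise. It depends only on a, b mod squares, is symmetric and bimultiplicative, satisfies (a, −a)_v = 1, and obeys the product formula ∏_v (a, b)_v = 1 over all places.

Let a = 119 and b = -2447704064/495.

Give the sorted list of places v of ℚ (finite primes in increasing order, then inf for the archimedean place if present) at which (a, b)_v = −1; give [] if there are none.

[13, 17]

(a, b) ≡ (119, -12155) mod (ℚ^×)²; places V = {2, 3, 5, 7, 11, 13, 17, ∞}.
(a,b)_3: α=0, u≡2; β=-2, v≡1 (mod 3); (2|3)=-1, (1|3)=+1; sign (−1)^0·-1^-2·+1^0 = +1.
(a,b)_7: α=1, u≡3; β=0, v≡4 (mod 7); (3|7)=-1, (4|7)=+1; sign (−1)^0·-1^0·+1^1 = +1.
(a,b)_17: α=1, u≡7; β=1, v≡15 (mod 17); (7|17)=-1, (15|17)=+1; sign (−1)^0·-1^1·+1^1 = -1.
(a,b)_5: α=0, u≡4; β=-1, v≡4 (mod 5); (4|5)=+1, (4|5)=+1; sign (−1)^0·+1^-1·+1^0 = +1.
(a,b)_11: α=0, u≡9; β=-1, v≡8 (mod 11); (9|11)=+1, (8|11)=-1; sign (−1)^0·+1^-1·-1^0 = +1.
(a,b)_∞: sgn(119)=+, sgn(-12155)=−, so +1.
(a,b)_13: α=0, u≡2; β=3, v≡1 (mod 13); (2|13)=-1, (1|13)=+1; sign (−1)^0·-1^3·+1^0 = -1.
(a,b)_2: α=0, β=16; u≡7, v≡5 (mod 8); ε(u)ε(v)=1·0, αω(v)=0·1, βω(u)=16·0; sum ≡ 0  ⇒  +1.
|Ram(119, -12155)| = 2, even; anisotropic at {13, 17}.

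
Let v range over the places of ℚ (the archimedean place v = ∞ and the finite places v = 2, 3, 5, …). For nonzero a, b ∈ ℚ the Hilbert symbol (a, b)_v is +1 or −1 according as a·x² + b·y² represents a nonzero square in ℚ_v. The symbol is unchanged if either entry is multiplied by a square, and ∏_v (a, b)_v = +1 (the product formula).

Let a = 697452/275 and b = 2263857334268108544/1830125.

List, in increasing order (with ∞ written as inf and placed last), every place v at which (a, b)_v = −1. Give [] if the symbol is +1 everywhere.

(a, b) ≡ (5313, 1995) mod (ℚ^×)²; places V = {2, 3, 5, 7, 11, 19, 23, ∞}.
(a,b)_5: α=-2, u≡2; β=-3, v≡4 (mod 5); (2|5)=-1, (4|5)=+1; sign (−1)^0·-1^-3·+1^-2 = -1.
(a,b)_∞: sgn(5313)=+, sgn(1995)=+, so +1.
(a,b)_3: α=1, u≡1; β=9, v≡2 (mod 3); (1|3)=+1, (2|3)=-1; sign (−1)^1·+1^9·-1^1 = +1.
(a,b)_11: α=-1, u≡10; β=-4, v≡5 (mod 11); (10|11)=-1, (5|11)=+1; sign (−1)^0·-1^-4·+1^-1 = +1.
(a,b)_7: α=1, u≡6; β=3, v≡5 (mod 7); (6|7)=-1, (5|7)=-1; sign (−1)^1·-1^3·-1^1 = -1.
(a,b)_23: α=1, u≡13; β=2, v≡22 (mod 23); (13|23)=+1, (22|23)=-1; sign (−1)^0·+1^2·-1^1 = -1.
(a,b)_2: α=2, β=8; u≡1, v≡3 (mod 8); ε(u)ε(v)=0·1, αω(v)=2·1, βω(u)=8·0; sum ≡ 0  ⇒  +1.
(a,b)_19: α=2, u≡12; β=5, v≡12 (mod 19); (12|19)=-1, (12|19)=-1; sign (−1)^0·-1^5·-1^2 = -1.
Ram(5313, 1995) = {5, 7, 19, 23}; no ℚ_5-point on the conic.

[5, 7, 19, 23]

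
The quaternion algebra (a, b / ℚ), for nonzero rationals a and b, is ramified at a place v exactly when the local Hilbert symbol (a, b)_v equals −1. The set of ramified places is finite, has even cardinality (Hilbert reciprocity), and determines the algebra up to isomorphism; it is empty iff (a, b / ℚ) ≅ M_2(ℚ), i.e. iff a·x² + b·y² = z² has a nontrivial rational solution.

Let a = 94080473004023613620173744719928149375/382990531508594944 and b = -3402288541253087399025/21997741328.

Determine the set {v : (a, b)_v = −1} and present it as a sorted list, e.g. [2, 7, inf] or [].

Mod squares: a ≡ 31, b ≡ -2398377. Check v ∈ {∞, 2, 3, 5, 7, 11, 17, 19, 23, 31, 37, 41}.
v=19: a=19^4·(≡18), b=19^2·(≡10) mod 19; (18|19)=-1, (10|19)=-1; (−1)^{4·2·9}·(-1)^2·(-1)^4 = +1.
v=17: a=17^-4·(≡5), b=17^-3·(≡13) mod 17; (5|17)=-1, (13|17)=+1; (−1)^{-4·-3·8}·(-1)^-3·(+1)^-4 = -1.
v=∞: 31 > 0 and -2398377 < 0  ⇒  (a,b)_∞ = +1.
v=11: a=11^-2·(≡9), b=11^0·(≡10) mod 11; (9|11)=+1, (10|11)=-1; (−1)^{-2·0·5}·(+1)^0·(-1)^-2 = +1.
v=41: a=41^2·(≡2), b=41^1·(≡9) mod 41; (2|41)=+1, (9|41)=+1; (−1)^{2·1·20}·(+1)^1·(+1)^2 = +1.
v=2: v_2(a)=-8, v_2(b)=-4; units ≡ 7, 7 (mod 8); ε·ε+αω+βω = 1·1+-8·0+-4·0 ≡ 1  ⇒  (a,b)_2 = -1.
v=23: a=23^-6·(≡16), b=23^-4·(≡20) mod 23; (16|23)=+1, (20|23)=-1; (−1)^{-6·-4·11}·(+1)^-4·(-1)^-6 = +1.
v=7: a=7^2·(≡3), b=7^2·(≡3) mod 7; (3|7)=-1, (3|7)=-1; (−1)^{2·2·3}·(-1)^2·(-1)^2 = +1.
v=31: a=31^9·(≡1), b=31^5·(≡19) mod 31; (1|31)=+1, (19|31)=+1; (−1)^{9·5·15}·(+1)^5·(+1)^9 = -1.
v=5: a=5^4·(≡1), b=5^2·(≡3) mod 5; (1|5)=+1, (3|5)=-1; (−1)^{4·2·2}·(+1)^2·(-1)^4 = +1.
v=37: a=37^2·(≡23), b=37^1·(≡30) mod 37; (23|37)=-1, (30|37)=+1; (−1)^{2·1·18}·(-1)^1·(+1)^2 = -1.
v=3: a=3^18·(≡1), b=3^11·(≡2) mod 3; (1|3)=+1, (2|3)=-1; (−1)^{18·11·1}·(+1)^11·(-1)^18 = +1.
|Ram(31, -2398377)| = 4, even; anisotropic at {2, 17, 31, 37}.

[2, 17, 31, 37]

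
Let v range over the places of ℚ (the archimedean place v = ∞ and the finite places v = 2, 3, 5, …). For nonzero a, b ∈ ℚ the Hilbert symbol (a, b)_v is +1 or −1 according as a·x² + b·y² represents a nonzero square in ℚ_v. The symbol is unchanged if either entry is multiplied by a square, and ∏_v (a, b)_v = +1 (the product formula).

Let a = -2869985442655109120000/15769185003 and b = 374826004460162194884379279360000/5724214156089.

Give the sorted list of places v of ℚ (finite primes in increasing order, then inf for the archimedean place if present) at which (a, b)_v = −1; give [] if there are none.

Mod squares: a ≡ -44574, b ≡ 2146. Check v ∈ {∞, 2, 3, 5, 11, 13, 17, 19, 23, 29, 37}.
v=3: a=3^-3·(≡1), b=3^-4·(≡1) mod 3; (1|3)=+1, (1|3)=+1; (−1)^{-3·-4·1}·(+1)^-4·(+1)^-3 = +1.
v=5: a=5^4·(≡1), b=5^4·(≡4) mod 5; (1|5)=+1, (4|5)=+1; (−1)^{4·4·2}·(+1)^4·(+1)^4 = +1.
v=23: a=23^1·(≡5), b=23^2·(≡5) mod 23; (5|23)=-1, (5|23)=-1; (−1)^{1·2·11}·(-1)^2·(-1)^1 = -1.
v=29: a=29^2·(≡28), b=29^3·(≡7) mod 29; (28|29)=+1, (7|29)=+1; (−1)^{2·3·14}·(+1)^3·(+1)^2 = +1.
v=11: a=11^-2·(≡1), b=11^-4·(≡4) mod 11; (1|11)=+1, (4|11)=+1; (−1)^{-2·-4·5}·(+1)^-4·(+1)^-2 = +1.
v=19: a=19^1·(≡2), b=19^2·(≡14) mod 19; (2|19)=-1, (14|19)=-1; (−1)^{1·2·9}·(-1)^2·(-1)^1 = -1.
v=17: a=17^1·(≡9), b=17^2·(≡8) mod 17; (9|17)=+1, (8|17)=+1; (−1)^{1·2·8}·(+1)^2·(+1)^1 = +1.
v=2: v_2(a)=29, v_2(b)=43; units ≡ 1, 1 (mod 8); ε·ε+αω+βω = 0·0+29·0+43·0 ≡ 0  ⇒  (a,b)_2 = +1.
v=13: a=13^-6·(≡1), b=13^-6·(≡12) mod 13; (1|13)=+1, (12|13)=+1; (−1)^{-6·-6·6}·(+1)^-6·(+1)^-6 = +1.
v=37: a=37^2·(≡28), b=37^3·(≡21) mod 37; (28|37)=+1, (21|37)=+1; (−1)^{2·3·18}·(+1)^3·(+1)^2 = +1.
v=∞: -44574 < 0 and 2146 > 0  ⇒  (a,b)_∞ = +1.
|Ram(-44574, 2146)| = 2, even; anisotropic at {19, 23}.

[19, 23]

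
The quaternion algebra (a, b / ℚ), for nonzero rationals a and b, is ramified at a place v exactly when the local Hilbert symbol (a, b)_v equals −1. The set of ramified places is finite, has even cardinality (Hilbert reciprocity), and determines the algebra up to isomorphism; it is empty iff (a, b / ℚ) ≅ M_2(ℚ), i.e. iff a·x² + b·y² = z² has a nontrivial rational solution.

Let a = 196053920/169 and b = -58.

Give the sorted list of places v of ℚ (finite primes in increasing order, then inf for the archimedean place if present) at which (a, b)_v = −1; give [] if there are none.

(a, b) ≡ (14570, -58) mod (ℚ^×)²; places V = {2, 5, 13, 29, 31, 47, ∞}.
(a,b)_5: α=1, u≡1; β=0, v≡2 (mod 5); (1|5)=+1, (2|5)=-1; sign (−1)^0·+1^0·-1^1 = -1.
(a,b)_2: α=5, β=1; u≡5, v≡3 (mod 8); ε(u)ε(v)=0·1, αω(v)=5·1, βω(u)=1·1; sum ≡ 0  ⇒  +1.
(a,b)_29: α=2, u≡8; β=1, v≡27 (mod 29); (8|29)=-1, (27|29)=-1; sign (−1)^0·-1^1·-1^2 = -1.
(a,b)_∞: sgn(14570)=+, sgn(-58)=−, so +1.
(a,b)_47: α=1, u≡14; β=0, v≡36 (mod 47); (14|47)=+1, (36|47)=+1; sign (−1)^0·+1^0·+1^1 = +1.
(a,b)_31: α=1, u≡14; β=0, v≡4 (mod 31); (14|31)=+1, (4|31)=+1; sign (−1)^0·+1^0·+1^1 = +1.
(a,b)_13: α=-2, u≡10; β=0, v≡7 (mod 13); (10|13)=+1, (7|13)=-1; sign (−1)^0·+1^0·-1^-2 = +1.
|Ram(14570, -58)| = 2, even; anisotropic at {5, 29}.

[5, 29]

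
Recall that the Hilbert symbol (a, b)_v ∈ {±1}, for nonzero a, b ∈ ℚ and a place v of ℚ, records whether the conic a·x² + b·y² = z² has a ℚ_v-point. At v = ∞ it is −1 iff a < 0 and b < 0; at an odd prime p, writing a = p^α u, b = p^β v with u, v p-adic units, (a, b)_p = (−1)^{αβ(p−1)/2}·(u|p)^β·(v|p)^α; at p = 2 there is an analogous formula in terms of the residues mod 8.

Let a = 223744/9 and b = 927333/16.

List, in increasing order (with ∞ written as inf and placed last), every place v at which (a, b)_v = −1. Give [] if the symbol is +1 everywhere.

(a, b) ≡ (874, 103037) mod (ℚ^×)²; places V = {2, 3, 11, 17, 19, 23, 29, ∞}.
(a,b)_11: α=0, u≡9; β=1, v≡2 (mod 11); (9|11)=+1, (2|11)=-1; sign (−1)^0·+1^1·-1^0 = +1.
(a,b)_17: α=0, u≡14; β=1, v≡4 (mod 17); (14|17)=-1, (4|17)=+1; sign (−1)^0·-1^1·+1^0 = -1.
(a,b)_∞: sgn(874)=+, sgn(103037)=+, so +1.
(a,b)_2: α=9, β=-4; u≡5, v≡5 (mod 8); ε(u)ε(v)=0·0, αω(v)=9·1, βω(u)=-4·1; sum ≡ 1  ⇒  -1.
(a,b)_3: α=-2, u≡1; β=2, v≡2 (mod 3); (1|3)=+1, (2|3)=-1; sign (−1)^0·+1^2·-1^-2 = +1.
(a,b)_29: α=0, u≡1; β=1, v≡3 (mod 29); (1|29)=+1, (3|29)=-1; sign (−1)^0·+1^1·-1^0 = +1.
(a,b)_19: α=1, u≡8; β=1, v≡14 (mod 19); (8|19)=-1, (14|19)=-1; sign (−1)^1·-1^1·-1^1 = -1.
(a,b)_23: α=1, u≡5; β=0, v≡17 (mod 23); (5|23)=-1, (17|23)=-1; sign (−1)^0·-1^0·-1^1 = -1.
(874, 103037 / ℚ) ramifies at {2, 17, 19, 23}: a division algebra.

[2, 17, 19, 23]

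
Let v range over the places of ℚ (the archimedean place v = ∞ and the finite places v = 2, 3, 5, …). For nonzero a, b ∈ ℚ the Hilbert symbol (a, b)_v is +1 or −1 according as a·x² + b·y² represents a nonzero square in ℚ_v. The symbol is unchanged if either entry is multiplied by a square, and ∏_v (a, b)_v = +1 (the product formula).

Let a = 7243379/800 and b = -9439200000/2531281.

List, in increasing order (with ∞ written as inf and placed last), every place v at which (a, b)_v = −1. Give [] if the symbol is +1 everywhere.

[2, 5, 19, 37]

Mod squares: a ≡ 10582, b ≡ -6555. Check v ∈ {∞, 2, 3, 5, 11, 13, 19, 23, 37, 43}.
v=11: a=11^1·(≡5), b=11^0·(≡9) mod 11; (5|11)=+1, (9|11)=+1; (−1)^{1·0·5}·(+1)^0·(+1)^1 = +1.
v=∞: 10582 > 0 and -6555 < 0  ⇒  (a,b)_∞ = +1.
v=13: a=13^1·(≡6), b=13^0·(≡9) mod 13; (6|13)=-1, (9|13)=+1; (−1)^{1·0·6}·(-1)^0·(+1)^1 = +1.
v=23: a=23^0·(≡16), b=23^1·(≡14) mod 23; (16|23)=+1, (14|23)=-1; (−1)^{0·1·11}·(+1)^1·(-1)^0 = +1.
v=3: a=3^0·(≡1), b=3^3·(≡2) mod 3; (1|3)=+1, (2|3)=-1; (−1)^{0·3·1}·(+1)^3·(-1)^0 = +1.
v=19: a=19^0·(≡14), b=19^1·(≡5) mod 19; (14|19)=-1, (5|19)=+1; (−1)^{0·1·9}·(-1)^1·(+1)^0 = -1.
v=37: a=37^3·(≡3), b=37^-2·(≡19) mod 37; (3|37)=+1, (19|37)=-1; (−1)^{3·-2·18}·(+1)^-2·(-1)^3 = -1.
v=5: a=5^-2·(≡2), b=5^5·(≡1) mod 5; (2|5)=-1, (1|5)=+1; (−1)^{-2·5·2}·(-1)^5·(+1)^-2 = -1.
v=2: v_2(a)=-5, v_2(b)=8; units ≡ 3, 5 (mod 8); ε·ε+αω+βω = 1·0+-5·1+8·1 ≡ 1  ⇒  (a,b)_2 = -1.
v=43: a=43^0·(≡16), b=43^-2·(≡25) mod 43; (16|43)=+1, (25|43)=+1; (−1)^{0·-2·21}·(+1)^-2·(+1)^0 = +1.
|Ram(10582, -6555)| = 4, even; anisotropic at {2, 5, 19, 37}.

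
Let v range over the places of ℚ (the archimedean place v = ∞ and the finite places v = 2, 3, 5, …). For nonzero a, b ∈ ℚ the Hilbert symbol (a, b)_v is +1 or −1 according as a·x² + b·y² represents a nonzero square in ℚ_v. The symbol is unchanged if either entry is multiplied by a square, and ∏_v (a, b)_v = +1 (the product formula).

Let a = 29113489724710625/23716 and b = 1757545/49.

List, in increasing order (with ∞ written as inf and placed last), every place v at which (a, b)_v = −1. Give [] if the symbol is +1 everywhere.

[5, 17]

(a, b) ≡ (377, 1757545) mod (ℚ^×)²; places V = {2, 5, 7, 11, 13, 17, 23, 29, 31, ∞}.
(a,b)_11: α=-2, u≡4; β=0, v≡4 (mod 11); (4|11)=+1, (4|11)=+1; sign (−1)^0·+1^0·+1^-2 = +1.
(a,b)_7: α=-2, u≡3; β=-2, v≡6 (mod 7); (3|7)=-1, (6|7)=-1; sign (−1)^0·-1^-2·-1^-2 = +1.
(a,b)_5: α=4, u≡2; β=1, v≡1 (mod 5); (2|5)=-1, (1|5)=+1; sign (−1)^0·-1^1·+1^4 = -1.
(a,b)_23: α=2, u≡3; β=1, v≡3 (mod 23); (3|23)=+1, (3|23)=+1; sign (−1)^0·+1^1·+1^2 = +1.
(a,b)_∞: sgn(377)=+, sgn(1757545)=+, so +1.
(a,b)_29: α=3, u≡4; β=1, v≡7 (mod 29); (4|29)=+1, (7|29)=+1; sign (−1)^0·+1^1·+1^3 = +1.
(a,b)_13: α=1, u≡3; β=0, v≡1 (mod 13); (3|13)=+1, (1|13)=+1; sign (−1)^0·+1^0·+1^1 = +1.
(a,b)_17: α=2, u≡6; β=1, v≡13 (mod 17); (6|17)=-1, (13|17)=+1; sign (−1)^0·-1^1·+1^2 = -1.
(a,b)_2: α=-2, β=0; u≡1, v≡1 (mod 8); ε(u)ε(v)=0·0, αω(v)=-2·0, βω(u)=0·0; sum ≡ 0  ⇒  +1.
(a,b)_31: α=2, u≡16; β=1, v≡17 (mod 31); (16|31)=+1, (17|31)=-1; sign (−1)^0·+1^1·-1^2 = +1.
Ram(377, 1757545) = {5, 17}; no ℚ_5-point on the conic.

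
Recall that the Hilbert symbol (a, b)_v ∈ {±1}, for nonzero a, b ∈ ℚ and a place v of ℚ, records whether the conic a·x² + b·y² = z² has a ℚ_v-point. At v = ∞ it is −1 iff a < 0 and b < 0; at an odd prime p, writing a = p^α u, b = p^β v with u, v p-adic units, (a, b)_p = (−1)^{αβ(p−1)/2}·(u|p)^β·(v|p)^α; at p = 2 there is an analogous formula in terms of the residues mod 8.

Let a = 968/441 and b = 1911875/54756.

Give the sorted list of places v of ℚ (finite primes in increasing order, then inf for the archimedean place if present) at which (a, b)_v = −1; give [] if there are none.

[2, 19]

(a, b) ≡ (2, 3059) mod (ℚ^×)²; places V = {2, 3, 5, 7, 11, 13, 19, 23, ∞}.
(a,b)_2: α=3, β=-2; u≡1, v≡3 (mod 8); ε(u)ε(v)=0·1, αω(v)=3·1, βω(u)=-2·0; sum ≡ 1  ⇒  -1.
(a,b)_∞: sgn(2)=+, sgn(3059)=+, so +1.
(a,b)_3: α=-2, u≡2; β=-4, v≡2 (mod 3); (2|3)=-1, (2|3)=-1; sign (−1)^0·-1^-4·-1^-2 = +1.
(a,b)_7: α=-2, u≡1; β=1, v≡3 (mod 7); (1|7)=+1, (3|7)=-1; sign (−1)^0·+1^1·-1^-2 = +1.
(a,b)_13: α=0, u≡7; β=-2, v≡9 (mod 13); (7|13)=-1, (9|13)=+1; sign (−1)^0·-1^-2·+1^0 = +1.
(a,b)_11: α=2, u≡8; β=0, v≡1 (mod 11); (8|11)=-1, (1|11)=+1; sign (−1)^0·-1^0·+1^2 = +1.
(a,b)_23: α=0, u≡12; β=1, v≡16 (mod 23); (12|23)=+1, (16|23)=+1; sign (−1)^0·+1^1·+1^0 = +1.
(a,b)_19: α=0, u≡14; β=1, v≡9 (mod 19); (14|19)=-1, (9|19)=+1; sign (−1)^0·-1^1·+1^0 = -1.
(a,b)_5: α=0, u≡3; β=4, v≡4 (mod 5); (3|5)=-1, (4|5)=+1; sign (−1)^0·-1^4·+1^0 = +1.
Ram(2, 3059) = {2, 19}; no ℚ_2-point on the conic.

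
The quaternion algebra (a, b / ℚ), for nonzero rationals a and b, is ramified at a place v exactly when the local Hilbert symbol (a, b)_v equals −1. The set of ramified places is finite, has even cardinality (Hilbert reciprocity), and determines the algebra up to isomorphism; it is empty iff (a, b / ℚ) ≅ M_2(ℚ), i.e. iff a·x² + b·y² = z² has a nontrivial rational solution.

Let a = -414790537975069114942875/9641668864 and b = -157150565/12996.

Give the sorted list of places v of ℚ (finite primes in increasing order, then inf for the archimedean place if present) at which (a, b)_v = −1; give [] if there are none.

(a, b) ≡ (-238235, -7685) mod (ℚ^×)²; places V = {2, 3, 5, 11, 13, 17, 19, 29, 31, 43, 53, ∞}.
(a,b)_43: α=2, u≡12; β=0, v≡3 (mod 43); (12|43)=-1, (3|43)=-1; sign (−1)^0·-1^0·-1^2 = +1.
(a,b)_2: α=-8, β=-2; u≡5, v≡3 (mod 8); ε(u)ε(v)=0·1, αω(v)=-8·1, βω(u)=-2·1; sum ≡ 0  ⇒  +1.
(a,b)_∞: sgn(-238235)=−, sgn(-7685)=−, so -1.
(a,b)_17: α=-2, u≡14; β=0, v≡13 (mod 17); (14|17)=-1, (13|17)=+1; sign (−1)^0·-1^0·+1^-2 = +1.
(a,b)_5: α=3, u≡3; β=1, v≡2 (mod 5); (3|5)=-1, (2|5)=-1; sign (−1)^0·-1^1·-1^3 = +1.
(a,b)_13: α=0, u≡3; β=2, v≡2 (mod 13); (3|13)=+1, (2|13)=-1; sign (−1)^0·+1^2·-1^0 = +1.
(a,b)_29: α=3, u≡19; β=1, v≡25 (mod 29); (19|29)=-1, (25|29)=+1; sign (−1)^0·-1^1·+1^3 = -1.
(a,b)_53: α=3, u≡28; β=1, v≡3 (mod 53); (28|53)=+1, (3|53)=-1; sign (−1)^0·+1^1·-1^3 = -1.
(a,b)_3: α=2, u≡1; β=-2, v≡1 (mod 3); (1|3)=+1, (1|3)=+1; sign (−1)^0·+1^-2·+1^2 = +1.
(a,b)_31: α=1, u≡12; β=0, v≡13 (mod 31); (12|31)=-1, (13|31)=-1; sign (−1)^0·-1^0·-1^1 = -1.
(a,b)_19: α=-4, u≡7; β=-2, v≡13 (mod 19); (7|19)=+1, (13|19)=-1; sign (−1)^0·+1^-2·-1^-4 = +1.
(a,b)_11: α=6, u≡1; β=2, v≡1 (mod 11); (1|11)=+1, (1|11)=+1; sign (−1)^0·+1^2·+1^6 = +1.
|Ram(-238235, -7685)| = 4, even; anisotropic at {29, 31, 53, ∞}.

[29, 31, 53, inf]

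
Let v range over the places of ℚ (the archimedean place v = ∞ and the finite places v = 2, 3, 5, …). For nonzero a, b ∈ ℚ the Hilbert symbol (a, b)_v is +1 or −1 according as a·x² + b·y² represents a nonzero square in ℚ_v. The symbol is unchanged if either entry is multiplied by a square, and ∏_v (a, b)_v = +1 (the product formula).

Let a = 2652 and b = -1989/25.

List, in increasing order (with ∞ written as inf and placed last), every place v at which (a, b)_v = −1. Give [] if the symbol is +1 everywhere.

[2, 17]

(a, b) ≡ (663, -221) mod (ℚ^×)²; places V = {2, 3, 5, 13, 17, ∞}.
(a,b)_5: α=0, u≡2; β=-2, v≡1 (mod 5); (2|5)=-1, (1|5)=+1; sign (−1)^0·-1^-2·+1^0 = +1.
(a,b)_2: α=2, β=0; u≡7, v≡3 (mod 8); ε(u)ε(v)=1·1, αω(v)=2·1, βω(u)=0·0; sum ≡ 1  ⇒  -1.
(a,b)_13: α=1, u≡9; β=1, v≡10 (mod 13); (9|13)=+1, (10|13)=+1; sign (−1)^0·+1^1·+1^1 = +1.
(a,b)_3: α=1, u≡2; β=2, v≡1 (mod 3); (2|3)=-1, (1|3)=+1; sign (−1)^0·-1^2·+1^1 = +1.
(a,b)_17: α=1, u≡3; β=1, v≡13 (mod 17); (3|17)=-1, (13|17)=+1; sign (−1)^0·-1^1·+1^1 = -1.
(a,b)_∞: sgn(663)=+, sgn(-221)=−, so +1.
|Ram(663, -221)| = 2, even; anisotropic at {2, 17}.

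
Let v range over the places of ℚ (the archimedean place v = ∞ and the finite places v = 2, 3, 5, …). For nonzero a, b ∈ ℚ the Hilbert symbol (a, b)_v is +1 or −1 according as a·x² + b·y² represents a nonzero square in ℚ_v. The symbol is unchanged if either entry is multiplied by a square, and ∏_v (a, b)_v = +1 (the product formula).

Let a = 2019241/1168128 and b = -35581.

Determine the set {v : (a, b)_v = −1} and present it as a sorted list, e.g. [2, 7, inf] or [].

[2, 3, 7, 17]

(a, b) ≡ (3, -35581) mod (ℚ^×)²; places V = {2, 3, 7, 13, 17, 23, 29, ∞}.
(a,b)_29: α=2, u≡21; β=0, v≡2 (mod 29); (21|29)=-1, (2|29)=-1; sign (−1)^0·-1^0·-1^2 = +1.
(a,b)_17: α=0, u≡7; β=1, v≡15 (mod 17); (7|17)=-1, (15|17)=+1; sign (−1)^0·-1^1·+1^0 = -1.
(a,b)_13: α=-2, u≡9; β=1, v≡6 (mod 13); (9|13)=+1, (6|13)=-1; sign (−1)^0·+1^1·-1^-2 = +1.
(a,b)_7: α=4, u≡5; β=1, v≡6 (mod 7); (5|7)=-1, (6|7)=-1; sign (−1)^0·-1^1·-1^4 = -1.
(a,b)_∞: sgn(3)=+, sgn(-35581)=−, so +1.
(a,b)_3: α=-3, u≡1; β=0, v≡2 (mod 3); (1|3)=+1, (2|3)=-1; sign (−1)^0·+1^0·-1^-3 = -1.
(a,b)_23: α=0, u≡12; β=1, v≡17 (mod 23); (12|23)=+1, (17|23)=-1; sign (−1)^0·+1^1·-1^0 = +1.
(a,b)_2: α=-8, β=0; u≡3, v≡3 (mod 8); ε(u)ε(v)=1·1, αω(v)=-8·1, βω(u)=0·1; sum ≡ 1  ⇒  -1.
(3, -35581 / ℚ) ramifies at {2, 3, 7, 17}: a division algebra.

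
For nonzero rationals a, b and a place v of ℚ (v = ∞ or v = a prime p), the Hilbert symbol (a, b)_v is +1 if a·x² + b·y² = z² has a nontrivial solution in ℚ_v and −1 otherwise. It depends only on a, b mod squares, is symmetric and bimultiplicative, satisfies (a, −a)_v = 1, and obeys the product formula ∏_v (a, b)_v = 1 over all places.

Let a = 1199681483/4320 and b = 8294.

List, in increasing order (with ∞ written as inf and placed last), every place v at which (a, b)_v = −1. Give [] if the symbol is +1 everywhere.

[3, 7, 11, 13]

Mod squares: a ≡ 6090, b ≡ 8294. Check v ∈ {∞, 2, 3, 5, 7, 11, 13, 17, 29}.
v=13: a=13^2·(≡11), b=13^1·(≡1) mod 13; (11|13)=-1, (1|13)=+1; (−1)^{2·1·6}·(-1)^1·(+1)^2 = -1.
v=17: a=17^2·(≡1), b=17^0·(≡15) mod 17; (1|17)=+1, (15|17)=+1; (−1)^{2·0·8}·(+1)^0·(+1)^2 = +1.
v=∞: 6090 > 0 and 8294 > 0  ⇒  (a,b)_∞ = +1.
v=2: v_2(a)=-5, v_2(b)=1; units ≡ 5, 3 (mod 8); ε·ε+αω+βω = 0·1+-5·1+1·1 ≡ 0  ⇒  (a,b)_2 = +1.
v=29: a=29^1·(≡28), b=29^1·(≡25) mod 29; (28|29)=+1, (25|29)=+1; (−1)^{1·1·14}·(+1)^1·(+1)^1 = +1.
v=11: a=11^2·(≡2), b=11^1·(≡6) mod 11; (2|11)=-1, (6|11)=-1; (−1)^{2·1·5}·(-1)^1·(-1)^2 = -1.
v=3: a=3^-3·(≡2), b=3^0·(≡2) mod 3; (2|3)=-1, (2|3)=-1; (−1)^{-3·0·1}·(-1)^0·(-1)^-3 = -1.
v=7: a=7^1·(≡4), b=7^0·(≡6) mod 7; (4|7)=+1, (6|7)=-1; (−1)^{1·0·3}·(+1)^0·(-1)^1 = -1.
v=5: a=5^-1·(≡2), b=5^0·(≡4) mod 5; (2|5)=-1, (4|5)=+1; (−1)^{-1·0·2}·(-1)^0·(+1)^-1 = +1.
Ram(6090, 8294) = {3, 7, 11, 13}; no ℚ_3-point on the conic.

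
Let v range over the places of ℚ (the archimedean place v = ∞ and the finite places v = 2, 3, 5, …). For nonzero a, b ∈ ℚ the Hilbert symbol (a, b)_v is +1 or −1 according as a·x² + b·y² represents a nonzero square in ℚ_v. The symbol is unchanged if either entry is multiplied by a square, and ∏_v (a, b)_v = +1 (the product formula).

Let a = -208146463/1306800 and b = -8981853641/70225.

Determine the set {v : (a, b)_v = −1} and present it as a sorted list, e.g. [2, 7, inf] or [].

[2, inf]

Mod squares: a ≡ -21, b ≡ -41. Check v ∈ {∞, 2, 3, 5, 7, 11, 19, 41, 53}.
v=41: a=41^2·(≡23), b=41^3·(≡8) mod 41; (23|41)=+1, (8|41)=+1; (−1)^{2·3·20}·(+1)^3·(+1)^2 = +1.
v=3: a=3^-3·(≡2), b=3^0·(≡1) mod 3; (2|3)=-1, (1|3)=+1; (−1)^{-3·0·1}·(-1)^0·(+1)^-3 = +1.
v=19: a=19^2·(≡9), b=19^4·(≡11) mod 19; (9|19)=+1, (11|19)=+1; (−1)^{2·4·9}·(+1)^4·(+1)^2 = +1.
v=11: a=11^-2·(≡4), b=11^0·(≡9) mod 11; (4|11)=+1, (9|11)=+1; (−1)^{-2·0·5}·(+1)^0·(+1)^-2 = +1.
v=53: a=53^0·(≡12), b=53^-2·(≡22) mod 53; (12|53)=-1, (22|53)=-1; (−1)^{0·-2·26}·(-1)^-2·(-1)^0 = +1.
v=2: v_2(a)=-4, v_2(b)=0; units ≡ 3, 7 (mod 8); ε·ε+αω+βω = 1·1+-4·0+0·1 ≡ 1  ⇒  (a,b)_2 = -1.
v=7: a=7^3·(≡2), b=7^0·(≡2) mod 7; (2|7)=+1, (2|7)=+1; (−1)^{3·0·3}·(+1)^0·(+1)^3 = +1.
v=∞: -21 < 0 and -41 < 0  ⇒  (a,b)_∞ = -1.
v=5: a=5^-2·(≡1), b=5^-2·(≡1) mod 5; (1|5)=+1, (1|5)=+1; (−1)^{-2·-2·2}·(+1)^-2·(+1)^-2 = +1.
Ram(-21, -41) = {2, ∞}; no ℚ_2-point on the conic.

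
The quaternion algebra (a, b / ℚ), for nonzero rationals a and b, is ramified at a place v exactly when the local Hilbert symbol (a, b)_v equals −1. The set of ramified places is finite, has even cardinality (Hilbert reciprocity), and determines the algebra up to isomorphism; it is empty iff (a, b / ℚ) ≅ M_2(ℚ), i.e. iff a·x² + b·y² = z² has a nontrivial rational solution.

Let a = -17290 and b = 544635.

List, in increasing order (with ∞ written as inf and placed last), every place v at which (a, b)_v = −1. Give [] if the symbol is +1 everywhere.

[7, 19]

Mod squares: a ≡ -17290, b ≡ 1235. Check v ∈ {∞, 2, 3, 5, 7, 13, 19}.
v=∞: -17290 < 0 and 1235 > 0  ⇒  (a,b)_∞ = +1.
v=7: a=7^1·(≡1), b=7^2·(≡6) mod 7; (1|7)=+1, (6|7)=-1; (−1)^{1·2·3}·(+1)^2·(-1)^1 = -1.
v=3: a=3^0·(≡2), b=3^2·(≡2) mod 3; (2|3)=-1, (2|3)=-1; (−1)^{0·2·1}·(-1)^2·(-1)^0 = +1.
v=19: a=19^1·(≡2), b=19^1·(≡13) mod 19; (2|19)=-1, (13|19)=-1; (−1)^{1·1·9}·(-1)^1·(-1)^1 = -1.
v=13: a=13^1·(≡9), b=13^1·(≡9) mod 13; (9|13)=+1, (9|13)=+1; (−1)^{1·1·6}·(+1)^1·(+1)^1 = +1.
v=2: v_2(a)=1, v_2(b)=0; units ≡ 3, 3 (mod 8); ε·ε+αω+βω = 1·1+1·1+0·1 ≡ 0  ⇒  (a,b)_2 = +1.
v=5: a=5^1·(≡2), b=5^1·(≡2) mod 5; (2|5)=-1, (2|5)=-1; (−1)^{1·1·2}·(-1)^1·(-1)^1 = +1.
|Ram(-17290, 1235)| = 2, even; anisotropic at {7, 19}.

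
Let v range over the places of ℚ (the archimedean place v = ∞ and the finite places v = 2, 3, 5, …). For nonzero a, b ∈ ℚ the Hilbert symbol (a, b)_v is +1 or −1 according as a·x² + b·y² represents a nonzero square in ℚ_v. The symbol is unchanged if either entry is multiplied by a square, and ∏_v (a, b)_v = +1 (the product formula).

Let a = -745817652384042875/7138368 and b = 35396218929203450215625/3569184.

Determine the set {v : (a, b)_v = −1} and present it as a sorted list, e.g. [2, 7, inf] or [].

(a, b) ≡ (-595, 381784130) mod (ℚ^×)²; places V = {2, 3, 5, 7, 13, 17, 23, 29, 37, ∞}.
(a,b)_∞: sgn(-595)=−, sgn(381784130)=+, so +1.
(a,b)_17: α=-1, u≡15; β=-1, v≡6 (mod 17); (15|17)=+1, (6|17)=-1; sign (−1)^0·+1^-1·-1^-1 = -1.
(a,b)_13: α=4, u≡9; β=3, v≡12 (mod 13); (9|13)=+1, (12|13)=+1; sign (−1)^0·+1^3·+1^4 = +1.
(a,b)_3: α=-8, u≡2; β=-8, v≡2 (mod 3); (2|3)=-1, (2|3)=-1; sign (−1)^0·-1^-8·-1^-8 = +1.
(a,b)_5: α=3, u≡4; β=5, v≡1 (mod 5); (4|5)=+1, (1|5)=+1; sign (−1)^0·+1^5·+1^3 = +1.
(a,b)_29: α=2, u≡15; β=3, v≡12 (mod 29); (15|29)=-1, (12|29)=-1; sign (−1)^0·-1^3·-1^2 = -1.
(a,b)_2: α=-6, β=-5; u≡5, v≡1 (mod 8); ε(u)ε(v)=0·0, αω(v)=-6·0, βω(u)=-5·1; sum ≡ 1  ⇒  -1.
(a,b)_7: α=3, u≡5; β=3, v≡6 (mod 7); (5|7)=-1, (6|7)=-1; sign (−1)^1·-1^3·-1^3 = -1.
(a,b)_23: α=2, u≡13; β=3, v≡9 (mod 23); (13|23)=+1, (9|23)=+1; sign (−1)^0·+1^3·+1^2 = +1.
(a,b)_37: α=2, u≡27; β=3, v≡10 (mod 37); (27|37)=+1, (10|37)=+1; sign (−1)^0·+1^3·+1^2 = +1.
Ram(-595, 381784130) = {2, 7, 17, 29}; no ℚ_2-point on the conic.

[2, 7, 17, 29]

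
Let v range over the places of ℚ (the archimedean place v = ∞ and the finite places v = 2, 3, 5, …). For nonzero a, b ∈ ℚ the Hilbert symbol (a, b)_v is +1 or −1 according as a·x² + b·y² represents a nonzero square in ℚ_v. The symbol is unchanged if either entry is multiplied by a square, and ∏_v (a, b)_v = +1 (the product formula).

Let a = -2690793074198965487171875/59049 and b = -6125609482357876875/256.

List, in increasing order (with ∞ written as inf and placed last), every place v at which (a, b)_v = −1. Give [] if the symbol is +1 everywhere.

Mod squares: a ≡ -60326539, b ≡ -320827. Check v ∈ {∞, 2, 3, 5, 7, 13, 19, 23, 29, 37, 41}.
v=13: a=13^1·(≡9), b=13^1·(≡5) mod 13; (9|13)=+1, (5|13)=-1; (−1)^{1·1·6}·(+1)^1·(-1)^1 = -1.
v=7: a=7^5·(≡2), b=7^4·(≡4) mod 7; (2|7)=+1, (4|7)=+1; (−1)^{5·4·3}·(+1)^4·(+1)^5 = +1.
v=2: v_2(a)=0, v_2(b)=-8; units ≡ 5, 5 (mod 8); ε·ε+αω+βω = 0·0+0·1+-8·1 ≡ 0  ⇒  (a,b)_2 = +1.
v=3: a=3^-10·(≡2), b=3^2·(≡2) mod 3; (2|3)=-1, (2|3)=-1; (−1)^{-10·2·1}·(-1)^2·(-1)^-10 = +1.
v=∞: -60326539 < 0 and -320827 < 0  ⇒  (a,b)_∞ = -1.
v=19: a=19^1·(≡4), b=19^0·(≡17) mod 19; (4|19)=+1, (17|19)=+1; (−1)^{1·0·9}·(+1)^0·(+1)^1 = +1.
v=29: a=29^4·(≡8), b=29^3·(≡18) mod 29; (8|29)=-1, (18|29)=-1; (−1)^{4·3·14}·(-1)^3·(-1)^4 = -1.
v=37: a=37^1·(≡6), b=37^1·(≡23) mod 37; (6|37)=-1, (23|37)=-1; (−1)^{1·1·18}·(-1)^1·(-1)^1 = +1.
v=41: a=41^3·(≡24), b=41^2·(≡39) mod 41; (24|41)=-1, (39|41)=+1; (−1)^{3·2·20}·(-1)^2·(+1)^3 = +1.
v=5: a=5^6·(≡4), b=5^4·(≡2) mod 5; (4|5)=+1, (2|5)=-1; (−1)^{6·4·2}·(+1)^4·(-1)^6 = +1.
v=23: a=23^1·(≡1), b=23^1·(≡1) mod 23; (1|23)=+1, (1|23)=+1; (−1)^{1·1·11}·(+1)^1·(+1)^1 = -1.
|Ram(-60326539, -320827)| = 4, even; anisotropic at {13, 23, 29, ∞}.

[13, 23, 29, inf]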